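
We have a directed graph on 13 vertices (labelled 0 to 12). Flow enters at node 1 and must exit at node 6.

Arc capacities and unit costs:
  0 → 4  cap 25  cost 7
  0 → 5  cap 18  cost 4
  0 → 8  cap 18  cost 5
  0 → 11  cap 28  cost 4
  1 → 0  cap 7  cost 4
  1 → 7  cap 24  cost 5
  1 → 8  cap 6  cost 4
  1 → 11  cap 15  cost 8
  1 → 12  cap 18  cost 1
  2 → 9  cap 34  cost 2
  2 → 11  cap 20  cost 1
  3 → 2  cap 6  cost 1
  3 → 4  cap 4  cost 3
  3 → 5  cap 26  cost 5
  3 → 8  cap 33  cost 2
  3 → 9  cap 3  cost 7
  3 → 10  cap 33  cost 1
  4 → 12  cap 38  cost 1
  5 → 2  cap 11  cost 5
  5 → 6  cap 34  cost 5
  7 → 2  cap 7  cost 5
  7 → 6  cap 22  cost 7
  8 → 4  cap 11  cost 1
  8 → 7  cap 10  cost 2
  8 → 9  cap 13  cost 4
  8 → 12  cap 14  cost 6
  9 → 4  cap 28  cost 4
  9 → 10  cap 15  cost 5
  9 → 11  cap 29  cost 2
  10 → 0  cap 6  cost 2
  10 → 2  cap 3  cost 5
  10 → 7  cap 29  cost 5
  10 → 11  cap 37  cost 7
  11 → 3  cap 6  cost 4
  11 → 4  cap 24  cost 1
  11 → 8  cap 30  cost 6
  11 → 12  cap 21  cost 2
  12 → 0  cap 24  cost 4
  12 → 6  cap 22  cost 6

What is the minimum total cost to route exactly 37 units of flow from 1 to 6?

shortest-cost path #1: 1→12→6 push 18 @ unit cost 7 (adds 126)
shortest-cost path #2: 1→7→6 push 19 @ unit cost 12 (adds 228)
total cost = 354

Minimum cost for 37 units: 354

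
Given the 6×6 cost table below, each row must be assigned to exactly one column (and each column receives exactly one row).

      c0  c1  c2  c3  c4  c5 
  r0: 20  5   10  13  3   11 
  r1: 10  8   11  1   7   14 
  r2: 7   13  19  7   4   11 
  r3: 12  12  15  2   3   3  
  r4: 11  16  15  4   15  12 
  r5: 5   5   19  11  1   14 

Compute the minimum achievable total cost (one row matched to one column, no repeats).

Minimum assignment cost: 31

optimal assignment: row0→col1 (cost 5), row1→col2 (cost 11), row2→col0 (cost 7), row3→col5 (cost 3), row4→col3 (cost 4), row5→col4 (cost 1)
total = 5 + 11 + 7 + 3 + 4 + 1 = 31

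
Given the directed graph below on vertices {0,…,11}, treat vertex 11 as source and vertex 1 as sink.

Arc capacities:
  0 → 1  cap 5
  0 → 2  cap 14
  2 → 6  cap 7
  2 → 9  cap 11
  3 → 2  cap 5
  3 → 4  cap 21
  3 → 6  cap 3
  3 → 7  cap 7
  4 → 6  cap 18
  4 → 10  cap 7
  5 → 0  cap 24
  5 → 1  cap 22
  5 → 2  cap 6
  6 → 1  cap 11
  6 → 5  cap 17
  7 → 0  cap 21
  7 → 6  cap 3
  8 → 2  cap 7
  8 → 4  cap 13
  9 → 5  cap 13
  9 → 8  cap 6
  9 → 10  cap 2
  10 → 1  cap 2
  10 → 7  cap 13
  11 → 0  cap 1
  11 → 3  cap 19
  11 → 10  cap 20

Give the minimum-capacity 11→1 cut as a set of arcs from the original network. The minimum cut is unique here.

augment #1: 11→0→1 push 1
augment #2: 11→10→1 push 2
augment #3: 11→3→6→1 push 3
augment #4: 11→3→2→6→1 push 5
augment #5: 11→3→4→6→1 push 3
augment #6: 11→3→7→0→1 push 4
augment #7: 11→3→4→6→5→1 push 4
augment #8: 11→10→7→6→5→1 push 3
augment #9: 11→10→7→0→2→6→5→1 push 2
augment #10: 11→10→7→0→2→9→5→1 push 8
max flow = 35; residual-reachable set from 11 gives S-side
cut edges (S→T): {(10,1), (10,7), (11,0), (11,3)} total cap 35

Min-cut arcs: {(10,1), (10,7), (11,0), (11,3)} (total capacity 35)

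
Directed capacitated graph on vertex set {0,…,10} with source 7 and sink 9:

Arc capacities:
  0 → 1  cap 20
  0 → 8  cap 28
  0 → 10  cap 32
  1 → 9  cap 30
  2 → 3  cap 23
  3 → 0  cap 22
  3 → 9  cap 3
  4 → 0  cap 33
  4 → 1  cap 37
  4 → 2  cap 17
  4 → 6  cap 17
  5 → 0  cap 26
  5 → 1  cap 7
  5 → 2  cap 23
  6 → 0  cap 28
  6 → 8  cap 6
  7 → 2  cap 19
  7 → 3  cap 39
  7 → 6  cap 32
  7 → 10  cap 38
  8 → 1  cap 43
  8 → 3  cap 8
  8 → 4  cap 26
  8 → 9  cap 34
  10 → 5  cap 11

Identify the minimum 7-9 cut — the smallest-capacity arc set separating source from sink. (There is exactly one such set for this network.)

Min-cut arcs: {(0,1), (0,8), (3,9), (5,1), (6,8)} (total capacity 64)

augment #1: 7→3→9 push 3
augment #2: 7→6→8→9 push 6
augment #3: 7→3→0→1→9 push 20
augment #4: 7→3→0→8→9 push 2
augment #5: 7→6→0→8→9 push 26
augment #6: 7→10→5→1→9 push 7
max flow = 64; residual-reachable set from 7 gives S-side
cut edges (S→T): {(0,1), (0,8), (3,9), (5,1), (6,8)} total cap 64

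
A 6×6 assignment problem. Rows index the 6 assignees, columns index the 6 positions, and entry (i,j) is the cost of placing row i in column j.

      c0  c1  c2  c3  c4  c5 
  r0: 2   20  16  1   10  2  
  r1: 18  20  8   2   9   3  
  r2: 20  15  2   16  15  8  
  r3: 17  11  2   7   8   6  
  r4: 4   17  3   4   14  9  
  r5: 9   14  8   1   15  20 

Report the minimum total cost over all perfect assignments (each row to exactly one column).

optimal assignment: row0→col5 (cost 2), row1→col4 (cost 9), row2→col2 (cost 2), row3→col1 (cost 11), row4→col0 (cost 4), row5→col3 (cost 1)
total = 2 + 9 + 2 + 11 + 4 + 1 = 29

Minimum assignment cost: 29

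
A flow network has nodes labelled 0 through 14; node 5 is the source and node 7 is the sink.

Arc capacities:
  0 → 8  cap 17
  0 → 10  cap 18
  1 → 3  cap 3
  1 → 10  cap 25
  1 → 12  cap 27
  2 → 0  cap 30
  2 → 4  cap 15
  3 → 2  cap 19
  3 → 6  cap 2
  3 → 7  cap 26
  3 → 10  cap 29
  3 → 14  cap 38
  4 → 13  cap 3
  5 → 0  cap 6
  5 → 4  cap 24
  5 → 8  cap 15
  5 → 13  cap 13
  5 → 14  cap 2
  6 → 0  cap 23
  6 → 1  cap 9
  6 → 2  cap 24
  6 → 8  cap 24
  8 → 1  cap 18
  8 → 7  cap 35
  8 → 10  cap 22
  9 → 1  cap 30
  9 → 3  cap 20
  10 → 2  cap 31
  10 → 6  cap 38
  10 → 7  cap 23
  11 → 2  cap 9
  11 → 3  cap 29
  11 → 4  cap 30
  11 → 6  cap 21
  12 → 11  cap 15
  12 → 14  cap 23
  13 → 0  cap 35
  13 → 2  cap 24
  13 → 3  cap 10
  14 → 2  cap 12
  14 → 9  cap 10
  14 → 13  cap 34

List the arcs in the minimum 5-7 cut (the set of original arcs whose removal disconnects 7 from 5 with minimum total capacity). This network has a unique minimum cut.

Min-cut arcs: {(4,13), (5,0), (5,8), (5,13), (5,14)} (total capacity 39)

augment #1: 5→8→7 push 15
augment #2: 5→0→8→7 push 6
augment #3: 5→13→3→7 push 10
augment #4: 5→13→0→8→7 push 3
augment #5: 5→14→9→3→7 push 2
augment #6: 5→4→13→0→8→7 push 3
max flow = 39; residual-reachable set from 5 gives S-side
cut edges (S→T): {(4,13), (5,0), (5,8), (5,13), (5,14)} total cap 39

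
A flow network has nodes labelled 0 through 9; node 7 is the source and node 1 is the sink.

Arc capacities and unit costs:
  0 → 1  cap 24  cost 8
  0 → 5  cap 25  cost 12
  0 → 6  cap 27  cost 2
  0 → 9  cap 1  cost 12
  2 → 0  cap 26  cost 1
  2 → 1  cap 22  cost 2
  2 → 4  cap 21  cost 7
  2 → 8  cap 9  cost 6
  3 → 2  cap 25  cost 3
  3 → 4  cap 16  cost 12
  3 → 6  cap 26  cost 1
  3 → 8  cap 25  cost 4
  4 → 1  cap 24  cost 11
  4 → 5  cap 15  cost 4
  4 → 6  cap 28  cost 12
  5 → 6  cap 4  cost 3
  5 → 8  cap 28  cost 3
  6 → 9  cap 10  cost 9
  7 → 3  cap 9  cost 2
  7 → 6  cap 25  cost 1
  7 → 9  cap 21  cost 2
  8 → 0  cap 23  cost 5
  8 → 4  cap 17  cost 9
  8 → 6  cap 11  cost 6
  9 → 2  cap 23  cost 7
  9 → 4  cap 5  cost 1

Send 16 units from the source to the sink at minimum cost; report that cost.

Minimum cost for 16 units: 140

shortest-cost path #1: 7→3→2→1 push 9 @ unit cost 7 (adds 63)
shortest-cost path #2: 7→9→2→1 push 7 @ unit cost 11 (adds 77)
total cost = 140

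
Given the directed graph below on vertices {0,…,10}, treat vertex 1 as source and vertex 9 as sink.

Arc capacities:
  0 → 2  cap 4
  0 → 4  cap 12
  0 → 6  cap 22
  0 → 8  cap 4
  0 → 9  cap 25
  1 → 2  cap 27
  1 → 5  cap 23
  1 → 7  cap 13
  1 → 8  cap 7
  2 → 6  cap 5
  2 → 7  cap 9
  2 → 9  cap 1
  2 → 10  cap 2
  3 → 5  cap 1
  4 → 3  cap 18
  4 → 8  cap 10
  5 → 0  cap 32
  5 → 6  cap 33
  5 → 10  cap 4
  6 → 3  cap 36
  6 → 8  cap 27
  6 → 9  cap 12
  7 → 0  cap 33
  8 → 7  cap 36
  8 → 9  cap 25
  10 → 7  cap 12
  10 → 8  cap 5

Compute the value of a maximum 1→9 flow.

Maximum flow value: 60

augment #1: 1→2→9 bottleneck 1, total now 1
augment #2: 1→8→9 bottleneck 7, total now 8
augment #3: 1→2→6→9 bottleneck 5, total now 13
augment #4: 1→5→0→9 bottleneck 23, total now 36
augment #5: 1→7→0→9 bottleneck 2, total now 38
augment #6: 1→2→10→8→9 bottleneck 2, total now 40
augment #7: 1→7→0→6→9 bottleneck 7, total now 47
augment #8: 1→7→0→8→9 bottleneck 4, total now 51
augment #9: 1→2→7→0→4→8→9 bottleneck 9, total now 60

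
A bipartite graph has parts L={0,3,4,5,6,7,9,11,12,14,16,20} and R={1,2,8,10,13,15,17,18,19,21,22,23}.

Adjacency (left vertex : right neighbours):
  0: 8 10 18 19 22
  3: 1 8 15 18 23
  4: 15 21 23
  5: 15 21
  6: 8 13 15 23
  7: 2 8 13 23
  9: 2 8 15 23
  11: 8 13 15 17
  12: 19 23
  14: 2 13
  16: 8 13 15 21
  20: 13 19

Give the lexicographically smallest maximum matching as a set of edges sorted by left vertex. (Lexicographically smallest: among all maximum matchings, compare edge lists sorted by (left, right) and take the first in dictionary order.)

|M| = 10 (so the lex-smallest maximum matching has 10 edges)
process left vertices in ascending order; for each, take the smallest-labelled available neighbour that still permits 10 edges overall, or leave it unmatched if none does
lex-smallest matching: {0-10, 3-1, 4-15, 5-21, 6-8, 7-2, 9-23, 11-17, 12-19, 14-13}

Lex-smallest maximum matching: {(0,10), (3,1), (4,15), (5,21), (6,8), (7,2), (9,23), (11,17), (12,19), (14,13)}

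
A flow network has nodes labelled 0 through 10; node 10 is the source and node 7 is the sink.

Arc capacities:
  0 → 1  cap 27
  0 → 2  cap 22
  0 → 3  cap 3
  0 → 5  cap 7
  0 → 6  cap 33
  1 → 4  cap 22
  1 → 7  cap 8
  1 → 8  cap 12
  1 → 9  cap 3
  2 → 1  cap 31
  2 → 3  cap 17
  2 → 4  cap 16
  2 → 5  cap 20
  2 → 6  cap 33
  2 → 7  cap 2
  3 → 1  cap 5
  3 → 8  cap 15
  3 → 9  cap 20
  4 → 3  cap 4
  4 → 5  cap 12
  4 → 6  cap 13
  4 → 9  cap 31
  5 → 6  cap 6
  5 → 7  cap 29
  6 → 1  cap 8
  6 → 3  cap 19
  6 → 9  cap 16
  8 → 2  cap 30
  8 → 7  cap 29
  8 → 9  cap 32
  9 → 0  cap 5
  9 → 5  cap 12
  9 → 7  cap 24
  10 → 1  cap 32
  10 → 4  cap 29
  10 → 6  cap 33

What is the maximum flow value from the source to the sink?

augment #1: 10→1→7 bottleneck 8, total now 8
augment #2: 10→1→8→7 bottleneck 12, total now 20
augment #3: 10→1→9→7 bottleneck 3, total now 23
augment #4: 10→4→5→7 bottleneck 12, total now 35
augment #5: 10→4→9→7 bottleneck 17, total now 52
augment #6: 10→6→9→7 bottleneck 4, total now 56
augment #7: 10→6→3→8→7 bottleneck 15, total now 71
augment #8: 10→6→9→5→7 bottleneck 12, total now 83
augment #9: 10→1→4→9→0→2→7 bottleneck 2, total now 85
augment #10: 10→1→4→9→0→5→7 bottleneck 3, total now 88

Maximum flow value: 88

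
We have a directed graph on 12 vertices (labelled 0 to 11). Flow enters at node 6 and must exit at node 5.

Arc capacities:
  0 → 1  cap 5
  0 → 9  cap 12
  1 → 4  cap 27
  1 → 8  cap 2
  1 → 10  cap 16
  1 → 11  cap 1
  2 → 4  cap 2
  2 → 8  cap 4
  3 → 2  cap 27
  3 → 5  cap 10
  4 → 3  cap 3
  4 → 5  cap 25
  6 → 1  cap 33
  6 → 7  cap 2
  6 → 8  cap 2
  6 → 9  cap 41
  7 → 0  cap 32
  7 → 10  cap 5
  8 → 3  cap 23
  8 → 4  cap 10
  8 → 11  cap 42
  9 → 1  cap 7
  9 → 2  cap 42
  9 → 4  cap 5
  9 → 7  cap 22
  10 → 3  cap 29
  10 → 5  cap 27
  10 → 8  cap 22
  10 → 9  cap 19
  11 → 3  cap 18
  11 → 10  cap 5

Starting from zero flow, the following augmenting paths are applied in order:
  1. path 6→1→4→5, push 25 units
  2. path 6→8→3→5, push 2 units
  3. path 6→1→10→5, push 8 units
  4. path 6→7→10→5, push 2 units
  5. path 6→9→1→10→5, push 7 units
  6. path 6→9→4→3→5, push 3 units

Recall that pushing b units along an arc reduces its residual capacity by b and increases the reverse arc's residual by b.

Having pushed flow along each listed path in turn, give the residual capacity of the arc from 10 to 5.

after path 1 (6→1→4→5, push 25): res(10,5)=27
after path 2 (6→8→3→5, push 2): res(10,5)=27
after path 3 (6→1→10→5, push 8): res(10,5)=19
after path 4 (6→7→10→5, push 2): res(10,5)=17
after path 5 (6→9→1→10→5, push 7): res(10,5)=10
after path 6 (6→9→4→3→5, push 3): res(10,5)=10

Residual capacity of (10,5): 10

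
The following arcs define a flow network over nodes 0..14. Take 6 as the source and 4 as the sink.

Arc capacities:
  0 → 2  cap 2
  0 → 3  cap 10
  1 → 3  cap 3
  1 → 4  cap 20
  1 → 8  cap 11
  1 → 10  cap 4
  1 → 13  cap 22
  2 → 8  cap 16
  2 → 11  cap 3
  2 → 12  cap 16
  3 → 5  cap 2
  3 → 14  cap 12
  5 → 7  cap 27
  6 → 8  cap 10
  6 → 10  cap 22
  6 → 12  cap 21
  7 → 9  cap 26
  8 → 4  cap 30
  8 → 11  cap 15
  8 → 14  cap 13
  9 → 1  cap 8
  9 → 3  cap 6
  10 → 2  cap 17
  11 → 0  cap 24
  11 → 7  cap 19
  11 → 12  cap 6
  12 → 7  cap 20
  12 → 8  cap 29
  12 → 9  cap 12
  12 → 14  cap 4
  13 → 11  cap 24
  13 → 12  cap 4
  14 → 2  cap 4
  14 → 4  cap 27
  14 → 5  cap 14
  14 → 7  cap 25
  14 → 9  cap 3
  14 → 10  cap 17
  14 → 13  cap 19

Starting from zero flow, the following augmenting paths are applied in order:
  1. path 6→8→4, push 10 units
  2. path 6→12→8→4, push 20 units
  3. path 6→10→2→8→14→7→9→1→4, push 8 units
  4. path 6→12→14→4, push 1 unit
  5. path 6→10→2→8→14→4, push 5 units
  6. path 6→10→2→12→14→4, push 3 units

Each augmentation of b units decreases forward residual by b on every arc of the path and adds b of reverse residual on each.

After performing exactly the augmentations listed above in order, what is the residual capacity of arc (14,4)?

Residual capacity of (14,4): 18

after path 1 (6→8→4, push 10): res(14,4)=27
after path 2 (6→12→8→4, push 20): res(14,4)=27
after path 3 (6→10→2→8→14→7→9→1→4, push 8): res(14,4)=27
after path 4 (6→12→14→4, push 1): res(14,4)=26
after path 5 (6→10→2→8→14→4, push 5): res(14,4)=21
after path 6 (6→10→2→12→14→4, push 3): res(14,4)=18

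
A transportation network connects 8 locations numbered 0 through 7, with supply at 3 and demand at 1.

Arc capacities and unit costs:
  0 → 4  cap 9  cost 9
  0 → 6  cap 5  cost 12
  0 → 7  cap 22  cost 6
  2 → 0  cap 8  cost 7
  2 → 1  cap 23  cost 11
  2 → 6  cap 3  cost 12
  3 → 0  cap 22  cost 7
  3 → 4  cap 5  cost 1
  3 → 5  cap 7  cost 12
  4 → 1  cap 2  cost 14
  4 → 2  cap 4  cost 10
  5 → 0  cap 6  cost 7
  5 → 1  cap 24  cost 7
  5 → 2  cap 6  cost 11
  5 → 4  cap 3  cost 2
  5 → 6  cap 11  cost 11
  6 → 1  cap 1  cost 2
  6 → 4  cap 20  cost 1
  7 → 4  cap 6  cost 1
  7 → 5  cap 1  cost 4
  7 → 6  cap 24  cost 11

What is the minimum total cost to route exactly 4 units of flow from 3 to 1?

Minimum cost for 4 units: 68

shortest-cost path #1: 3→4→1 push 2 @ unit cost 15 (adds 30)
shortest-cost path #2: 3→5→1 push 2 @ unit cost 19 (adds 38)
total cost = 68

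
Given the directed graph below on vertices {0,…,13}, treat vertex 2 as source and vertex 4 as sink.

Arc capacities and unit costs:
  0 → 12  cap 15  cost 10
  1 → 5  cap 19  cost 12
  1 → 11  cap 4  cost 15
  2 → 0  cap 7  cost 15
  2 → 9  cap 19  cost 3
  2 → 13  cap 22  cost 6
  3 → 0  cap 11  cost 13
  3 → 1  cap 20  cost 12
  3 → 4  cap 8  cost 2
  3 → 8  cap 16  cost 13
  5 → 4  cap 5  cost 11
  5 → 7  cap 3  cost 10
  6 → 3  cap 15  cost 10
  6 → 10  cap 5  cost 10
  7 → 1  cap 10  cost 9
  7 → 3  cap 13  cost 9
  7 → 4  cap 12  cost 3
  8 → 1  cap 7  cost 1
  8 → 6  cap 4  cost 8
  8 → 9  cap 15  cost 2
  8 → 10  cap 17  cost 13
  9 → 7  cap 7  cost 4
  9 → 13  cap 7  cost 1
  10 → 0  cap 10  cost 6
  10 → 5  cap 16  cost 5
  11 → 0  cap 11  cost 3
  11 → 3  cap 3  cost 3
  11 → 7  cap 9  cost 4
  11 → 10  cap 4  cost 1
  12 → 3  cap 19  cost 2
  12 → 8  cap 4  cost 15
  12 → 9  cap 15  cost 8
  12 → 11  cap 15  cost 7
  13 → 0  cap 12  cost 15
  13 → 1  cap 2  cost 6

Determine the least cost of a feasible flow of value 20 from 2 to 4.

Minimum cost for 20 units: 499

shortest-cost path #1: 2→9→7→4 push 7 @ unit cost 10 (adds 70)
shortest-cost path #2: 2→0→12→3→4 push 7 @ unit cost 29 (adds 203)
shortest-cost path #3: 2→9→13→1→11→3→4 push 1 @ unit cost 30 (adds 30)
shortest-cost path #4: 2→9→13→1→11→7→4 push 1 @ unit cost 32 (adds 32)
shortest-cost path #5: 2→9→13→0→12→3→11→7→4 push 1 @ unit cost 35 (adds 35)
shortest-cost path #6: 2→9→13→0→12→11→7→4 push 3 @ unit cost 43 (adds 129)
total cost = 499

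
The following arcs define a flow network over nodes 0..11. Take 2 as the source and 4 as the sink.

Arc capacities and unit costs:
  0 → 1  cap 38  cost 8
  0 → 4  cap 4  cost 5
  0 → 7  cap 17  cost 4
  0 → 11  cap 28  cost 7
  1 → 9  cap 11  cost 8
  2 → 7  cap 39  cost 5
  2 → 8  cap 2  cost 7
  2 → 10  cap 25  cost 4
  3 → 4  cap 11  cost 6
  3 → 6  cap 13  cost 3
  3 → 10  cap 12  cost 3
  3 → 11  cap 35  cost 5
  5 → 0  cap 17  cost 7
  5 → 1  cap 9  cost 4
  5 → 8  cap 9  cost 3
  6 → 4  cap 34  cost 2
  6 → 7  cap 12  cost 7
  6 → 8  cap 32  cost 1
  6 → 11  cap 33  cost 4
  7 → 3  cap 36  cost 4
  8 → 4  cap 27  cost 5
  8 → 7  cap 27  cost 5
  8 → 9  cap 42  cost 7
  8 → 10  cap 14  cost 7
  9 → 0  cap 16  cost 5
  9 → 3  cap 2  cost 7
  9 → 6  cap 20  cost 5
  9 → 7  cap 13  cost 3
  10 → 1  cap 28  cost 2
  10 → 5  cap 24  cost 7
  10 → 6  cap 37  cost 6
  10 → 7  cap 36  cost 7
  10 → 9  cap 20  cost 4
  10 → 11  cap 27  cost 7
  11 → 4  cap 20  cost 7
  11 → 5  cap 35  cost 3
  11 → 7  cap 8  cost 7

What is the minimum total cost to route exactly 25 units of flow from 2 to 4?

shortest-cost path #1: 2→8→4 push 2 @ unit cost 12 (adds 24)
shortest-cost path #2: 2→10→6→4 push 23 @ unit cost 12 (adds 276)
total cost = 300

Minimum cost for 25 units: 300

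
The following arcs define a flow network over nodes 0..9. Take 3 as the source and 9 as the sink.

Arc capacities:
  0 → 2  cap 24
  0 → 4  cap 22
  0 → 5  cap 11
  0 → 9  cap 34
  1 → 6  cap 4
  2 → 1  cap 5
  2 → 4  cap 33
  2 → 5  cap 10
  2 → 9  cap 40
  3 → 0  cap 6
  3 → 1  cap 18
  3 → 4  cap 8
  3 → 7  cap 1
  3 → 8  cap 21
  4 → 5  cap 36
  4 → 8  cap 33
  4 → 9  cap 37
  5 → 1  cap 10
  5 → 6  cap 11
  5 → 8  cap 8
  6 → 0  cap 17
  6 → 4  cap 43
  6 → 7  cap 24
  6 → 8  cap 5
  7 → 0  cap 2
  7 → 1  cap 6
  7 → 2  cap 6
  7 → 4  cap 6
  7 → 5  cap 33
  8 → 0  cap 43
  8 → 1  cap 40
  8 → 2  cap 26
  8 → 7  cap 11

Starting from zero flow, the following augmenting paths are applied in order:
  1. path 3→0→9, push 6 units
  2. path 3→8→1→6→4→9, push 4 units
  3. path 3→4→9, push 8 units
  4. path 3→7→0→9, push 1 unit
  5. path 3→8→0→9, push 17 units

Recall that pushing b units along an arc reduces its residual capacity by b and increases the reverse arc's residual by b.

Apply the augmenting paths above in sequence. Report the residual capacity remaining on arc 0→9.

after path 1 (3→0→9, push 6): res(0,9)=28
after path 2 (3→8→1→6→4→9, push 4): res(0,9)=28
after path 3 (3→4→9, push 8): res(0,9)=28
after path 4 (3→7→0→9, push 1): res(0,9)=27
after path 5 (3→8→0→9, push 17): res(0,9)=10

Residual capacity of (0,9): 10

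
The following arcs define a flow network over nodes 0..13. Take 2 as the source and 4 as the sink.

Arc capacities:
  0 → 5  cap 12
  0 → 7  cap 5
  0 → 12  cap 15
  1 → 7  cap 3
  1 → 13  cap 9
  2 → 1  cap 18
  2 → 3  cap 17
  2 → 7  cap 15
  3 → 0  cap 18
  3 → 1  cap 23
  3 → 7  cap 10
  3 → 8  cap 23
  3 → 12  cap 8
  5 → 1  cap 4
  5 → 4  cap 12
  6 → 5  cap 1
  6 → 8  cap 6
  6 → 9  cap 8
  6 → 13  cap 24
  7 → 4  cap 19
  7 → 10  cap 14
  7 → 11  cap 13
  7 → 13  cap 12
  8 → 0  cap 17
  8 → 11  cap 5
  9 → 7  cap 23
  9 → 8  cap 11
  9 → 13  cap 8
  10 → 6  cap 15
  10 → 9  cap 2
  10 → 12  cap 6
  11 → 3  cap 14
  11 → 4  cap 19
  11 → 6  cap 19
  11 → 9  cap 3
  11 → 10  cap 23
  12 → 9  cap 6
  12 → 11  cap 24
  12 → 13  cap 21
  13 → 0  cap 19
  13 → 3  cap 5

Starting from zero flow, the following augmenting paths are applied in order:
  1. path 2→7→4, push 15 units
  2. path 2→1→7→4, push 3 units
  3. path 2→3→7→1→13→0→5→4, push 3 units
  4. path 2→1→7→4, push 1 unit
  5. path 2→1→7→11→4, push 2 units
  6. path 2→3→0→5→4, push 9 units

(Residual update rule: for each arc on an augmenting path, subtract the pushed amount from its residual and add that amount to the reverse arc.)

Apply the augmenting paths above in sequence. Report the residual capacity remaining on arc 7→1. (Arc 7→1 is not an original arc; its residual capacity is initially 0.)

after path 1 (2→7→4, push 15): res(7,1)=0
after path 2 (2→1→7→4, push 3): res(7,1)=3
after path 3 (2→3→7→1→13→0→5→4, push 3): res(7,1)=0
after path 4 (2→1→7→4, push 1): res(7,1)=1
after path 5 (2→1→7→11→4, push 2): res(7,1)=3
after path 6 (2→3→0→5→4, push 9): res(7,1)=3

Residual capacity of (7,1): 3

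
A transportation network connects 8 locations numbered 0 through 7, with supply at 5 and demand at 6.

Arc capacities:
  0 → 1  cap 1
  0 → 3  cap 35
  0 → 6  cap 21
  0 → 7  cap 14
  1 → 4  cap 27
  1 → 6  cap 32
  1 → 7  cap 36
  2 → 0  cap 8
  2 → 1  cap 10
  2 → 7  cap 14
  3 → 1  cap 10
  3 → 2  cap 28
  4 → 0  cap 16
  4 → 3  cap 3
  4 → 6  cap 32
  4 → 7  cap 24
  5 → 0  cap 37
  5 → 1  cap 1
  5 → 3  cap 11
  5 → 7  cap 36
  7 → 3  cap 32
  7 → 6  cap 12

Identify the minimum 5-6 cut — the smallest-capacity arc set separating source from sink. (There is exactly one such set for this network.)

Min-cut arcs: {(0,1), (0,6), (2,1), (3,1), (5,1), (7,6)} (total capacity 55)

augment #1: 5→0→6 push 21
augment #2: 5→1→6 push 1
augment #3: 5→7→6 push 12
augment #4: 5→0→1→6 push 1
augment #5: 5→3→1→6 push 10
augment #6: 5→3→2→1→6 push 1
augment #7: 5→0→3→2→1→6 push 9
max flow = 55; residual-reachable set from 5 gives S-side
cut edges (S→T): {(0,1), (0,6), (2,1), (3,1), (5,1), (7,6)} total cap 55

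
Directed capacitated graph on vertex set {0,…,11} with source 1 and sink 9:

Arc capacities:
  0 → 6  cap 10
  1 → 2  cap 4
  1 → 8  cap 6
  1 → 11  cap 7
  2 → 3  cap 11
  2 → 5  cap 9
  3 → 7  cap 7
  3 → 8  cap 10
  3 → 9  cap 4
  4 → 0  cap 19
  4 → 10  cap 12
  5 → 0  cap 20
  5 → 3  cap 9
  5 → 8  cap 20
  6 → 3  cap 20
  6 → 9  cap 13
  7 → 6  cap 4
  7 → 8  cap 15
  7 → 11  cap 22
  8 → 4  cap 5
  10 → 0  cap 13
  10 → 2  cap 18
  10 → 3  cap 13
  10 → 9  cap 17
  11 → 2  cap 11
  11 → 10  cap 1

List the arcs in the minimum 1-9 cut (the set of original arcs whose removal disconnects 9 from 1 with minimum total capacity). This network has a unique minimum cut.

Min-cut arcs: {(1,2), (1,11), (8,4)} (total capacity 16)

augment #1: 1→2→3→9 push 4
augment #2: 1→11→10→9 push 1
augment #3: 1→8→4→10→9 push 5
augment #4: 1→11→2→3→7→6→9 push 4
augment #5: 1→11→2→5→0→6→9 push 2
max flow = 16; residual-reachable set from 1 gives S-side
cut edges (S→T): {(1,2), (1,11), (8,4)} total cap 16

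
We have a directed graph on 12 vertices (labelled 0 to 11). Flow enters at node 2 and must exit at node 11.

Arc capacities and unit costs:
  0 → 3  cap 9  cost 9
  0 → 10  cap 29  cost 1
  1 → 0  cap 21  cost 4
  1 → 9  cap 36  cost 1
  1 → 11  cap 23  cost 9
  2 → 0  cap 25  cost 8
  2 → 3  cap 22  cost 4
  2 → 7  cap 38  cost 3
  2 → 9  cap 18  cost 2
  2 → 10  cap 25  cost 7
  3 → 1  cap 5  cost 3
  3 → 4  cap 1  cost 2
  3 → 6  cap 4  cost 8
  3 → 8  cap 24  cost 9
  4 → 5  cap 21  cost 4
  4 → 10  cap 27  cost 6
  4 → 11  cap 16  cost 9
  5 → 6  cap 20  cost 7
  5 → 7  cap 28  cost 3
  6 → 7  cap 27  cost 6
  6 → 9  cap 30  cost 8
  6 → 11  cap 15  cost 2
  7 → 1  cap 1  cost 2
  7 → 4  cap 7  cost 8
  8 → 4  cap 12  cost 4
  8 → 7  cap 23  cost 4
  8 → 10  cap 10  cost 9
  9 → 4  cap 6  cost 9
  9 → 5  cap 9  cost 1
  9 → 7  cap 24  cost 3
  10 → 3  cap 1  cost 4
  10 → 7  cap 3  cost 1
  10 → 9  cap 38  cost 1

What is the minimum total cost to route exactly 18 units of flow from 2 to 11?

shortest-cost path #1: 2→9→5→6→11 push 9 @ unit cost 12 (adds 108)
shortest-cost path #2: 2→3→6→11 push 4 @ unit cost 14 (adds 56)
shortest-cost path #3: 2→7→1→11 push 1 @ unit cost 14 (adds 14)
shortest-cost path #4: 2→3→4→11 push 1 @ unit cost 15 (adds 15)
shortest-cost path #5: 2→3→1→11 push 3 @ unit cost 16 (adds 48)
total cost = 241

Minimum cost for 18 units: 241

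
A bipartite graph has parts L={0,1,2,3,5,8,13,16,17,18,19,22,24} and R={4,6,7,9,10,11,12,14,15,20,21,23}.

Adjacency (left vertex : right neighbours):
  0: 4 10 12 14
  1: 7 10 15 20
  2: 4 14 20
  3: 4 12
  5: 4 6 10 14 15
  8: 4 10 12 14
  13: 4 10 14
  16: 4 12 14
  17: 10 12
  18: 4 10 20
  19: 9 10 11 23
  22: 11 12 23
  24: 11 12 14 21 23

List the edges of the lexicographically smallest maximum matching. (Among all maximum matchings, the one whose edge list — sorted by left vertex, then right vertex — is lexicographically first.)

Lex-smallest maximum matching: {(0,4), (1,7), (2,14), (3,12), (5,6), (8,10), (18,20), (19,9), (22,11), (24,21)}

|M| = 10 (so the lex-smallest maximum matching has 10 edges)
process left vertices in ascending order; for each, take the smallest-labelled available neighbour that still permits 10 edges overall, or leave it unmatched if none does
lex-smallest matching: {0-4, 1-7, 2-14, 3-12, 5-6, 8-10, 18-20, 19-9, 22-11, 24-21}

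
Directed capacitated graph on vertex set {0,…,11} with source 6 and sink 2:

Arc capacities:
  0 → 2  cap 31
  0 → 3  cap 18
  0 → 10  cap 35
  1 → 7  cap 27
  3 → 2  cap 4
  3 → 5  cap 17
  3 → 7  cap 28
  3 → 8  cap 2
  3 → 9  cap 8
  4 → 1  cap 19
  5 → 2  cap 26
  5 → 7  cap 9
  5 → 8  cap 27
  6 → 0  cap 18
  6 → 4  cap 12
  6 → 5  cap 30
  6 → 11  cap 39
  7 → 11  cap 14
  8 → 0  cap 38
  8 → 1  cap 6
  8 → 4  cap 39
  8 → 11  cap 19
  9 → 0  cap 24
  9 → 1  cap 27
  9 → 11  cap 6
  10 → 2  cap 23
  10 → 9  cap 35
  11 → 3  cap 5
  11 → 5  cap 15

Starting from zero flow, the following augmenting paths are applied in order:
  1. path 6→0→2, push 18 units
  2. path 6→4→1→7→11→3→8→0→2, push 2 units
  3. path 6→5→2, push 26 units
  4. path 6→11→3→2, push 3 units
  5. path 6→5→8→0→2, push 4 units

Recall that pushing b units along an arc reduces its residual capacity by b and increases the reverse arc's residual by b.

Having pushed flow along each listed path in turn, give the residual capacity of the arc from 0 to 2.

Residual capacity of (0,2): 7

after path 1 (6→0→2, push 18): res(0,2)=13
after path 2 (6→4→1→7→11→3→8→0→2, push 2): res(0,2)=11
after path 3 (6→5→2, push 26): res(0,2)=11
after path 4 (6→11→3→2, push 3): res(0,2)=11
after path 5 (6→5→8→0→2, push 4): res(0,2)=7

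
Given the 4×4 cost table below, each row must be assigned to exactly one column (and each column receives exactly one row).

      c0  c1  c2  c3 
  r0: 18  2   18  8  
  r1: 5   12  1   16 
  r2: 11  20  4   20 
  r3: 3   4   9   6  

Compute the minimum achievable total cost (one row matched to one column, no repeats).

Minimum assignment cost: 17

optimal assignment: row0→col1 (cost 2), row1→col0 (cost 5), row2→col2 (cost 4), row3→col3 (cost 6)
total = 2 + 5 + 4 + 6 = 17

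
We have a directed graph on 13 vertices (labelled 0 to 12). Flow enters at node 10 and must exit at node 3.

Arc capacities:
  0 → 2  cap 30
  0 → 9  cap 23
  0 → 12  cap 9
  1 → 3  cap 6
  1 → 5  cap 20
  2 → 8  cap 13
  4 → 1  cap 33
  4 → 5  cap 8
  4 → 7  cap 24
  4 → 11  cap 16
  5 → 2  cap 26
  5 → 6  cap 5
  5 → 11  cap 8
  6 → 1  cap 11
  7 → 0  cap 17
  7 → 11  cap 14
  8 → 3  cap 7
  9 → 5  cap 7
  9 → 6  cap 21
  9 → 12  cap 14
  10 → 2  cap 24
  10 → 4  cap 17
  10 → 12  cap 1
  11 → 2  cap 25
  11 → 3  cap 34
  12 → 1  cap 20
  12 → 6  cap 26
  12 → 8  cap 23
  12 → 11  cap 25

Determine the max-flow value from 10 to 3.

augment #1: 10→2→8→3 bottleneck 7, total now 7
augment #2: 10→4→1→3 bottleneck 6, total now 13
augment #3: 10→4→11→3 bottleneck 11, total now 24
augment #4: 10→12→11→3 bottleneck 1, total now 25

Maximum flow value: 25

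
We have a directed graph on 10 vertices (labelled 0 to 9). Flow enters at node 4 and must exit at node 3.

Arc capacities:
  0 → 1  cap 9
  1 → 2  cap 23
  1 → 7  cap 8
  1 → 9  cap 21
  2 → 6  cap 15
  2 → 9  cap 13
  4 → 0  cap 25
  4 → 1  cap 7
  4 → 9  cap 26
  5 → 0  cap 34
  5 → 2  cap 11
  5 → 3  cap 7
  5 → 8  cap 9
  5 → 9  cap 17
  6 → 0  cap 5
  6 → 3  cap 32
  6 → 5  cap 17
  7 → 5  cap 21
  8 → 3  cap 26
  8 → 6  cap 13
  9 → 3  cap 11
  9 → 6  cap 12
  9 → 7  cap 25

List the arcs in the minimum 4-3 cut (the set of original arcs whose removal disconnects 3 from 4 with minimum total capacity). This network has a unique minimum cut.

Min-cut arcs: {(0,1), (4,1), (4,9)} (total capacity 42)

augment #1: 4→9→3 push 11
augment #2: 4→9→6→3 push 12
augment #3: 4→1→2→6→3 push 7
augment #4: 4→9→7→5→3 push 3
augment #5: 4→0→1→2→6→3 push 8
augment #6: 4→0→1→7→5→3 push 1
max flow = 42; residual-reachable set from 4 gives S-side
cut edges (S→T): {(0,1), (4,1), (4,9)} total cap 42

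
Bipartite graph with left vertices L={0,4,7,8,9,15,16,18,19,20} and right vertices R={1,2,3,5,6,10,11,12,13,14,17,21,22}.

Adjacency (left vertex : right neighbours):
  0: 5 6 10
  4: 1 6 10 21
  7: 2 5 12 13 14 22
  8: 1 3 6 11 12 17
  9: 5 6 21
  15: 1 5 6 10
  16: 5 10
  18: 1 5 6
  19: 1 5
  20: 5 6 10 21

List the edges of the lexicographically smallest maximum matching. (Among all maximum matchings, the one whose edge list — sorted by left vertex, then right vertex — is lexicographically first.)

|M| = 7 (so the lex-smallest maximum matching has 7 edges)
process left vertices in ascending order; for each, take the smallest-labelled available neighbour that still permits 7 edges overall, or leave it unmatched if none does
lex-smallest matching: {0-5, 4-1, 7-2, 8-3, 9-6, 15-10, 20-21}

Lex-smallest maximum matching: {(0,5), (4,1), (7,2), (8,3), (9,6), (15,10), (20,21)}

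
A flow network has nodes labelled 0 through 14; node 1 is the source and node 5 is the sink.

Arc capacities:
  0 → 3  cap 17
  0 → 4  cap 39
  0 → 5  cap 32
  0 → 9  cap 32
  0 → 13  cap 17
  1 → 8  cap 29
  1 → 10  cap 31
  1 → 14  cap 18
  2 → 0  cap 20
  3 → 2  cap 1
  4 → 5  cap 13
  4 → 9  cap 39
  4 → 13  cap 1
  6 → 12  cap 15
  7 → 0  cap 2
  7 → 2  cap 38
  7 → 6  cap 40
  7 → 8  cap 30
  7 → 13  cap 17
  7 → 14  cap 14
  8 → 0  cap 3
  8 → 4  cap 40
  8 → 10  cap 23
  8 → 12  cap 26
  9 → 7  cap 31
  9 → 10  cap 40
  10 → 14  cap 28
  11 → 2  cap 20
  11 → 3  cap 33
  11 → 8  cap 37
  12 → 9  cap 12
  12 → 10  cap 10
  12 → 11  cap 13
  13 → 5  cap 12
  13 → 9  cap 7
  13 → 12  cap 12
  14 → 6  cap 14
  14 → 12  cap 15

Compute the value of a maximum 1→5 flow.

augment #1: 1→8→0→5 bottleneck 3, total now 3
augment #2: 1→8→4→5 bottleneck 13, total now 16
augment #3: 1→8→4→13→5 bottleneck 1, total now 17
augment #4: 1→8→4→9→7→0→5 bottleneck 2, total now 19
augment #5: 1→8→4→9→7→13→5 bottleneck 10, total now 29
augment #6: 1→14→12→9→7→13→5 bottleneck 1, total now 30
augment #7: 1→14→12→11→2→0→5 bottleneck 13, total now 43
augment #8: 1→14→12→9→7→2→0→5 bottleneck 1, total now 44
augment #9: 1→14→6→12→9→7→2→0→5 bottleneck 3, total now 47
augment #10: 1→10→14→6→12→9→7→2→0→5 bottleneck 3, total now 50

Maximum flow value: 50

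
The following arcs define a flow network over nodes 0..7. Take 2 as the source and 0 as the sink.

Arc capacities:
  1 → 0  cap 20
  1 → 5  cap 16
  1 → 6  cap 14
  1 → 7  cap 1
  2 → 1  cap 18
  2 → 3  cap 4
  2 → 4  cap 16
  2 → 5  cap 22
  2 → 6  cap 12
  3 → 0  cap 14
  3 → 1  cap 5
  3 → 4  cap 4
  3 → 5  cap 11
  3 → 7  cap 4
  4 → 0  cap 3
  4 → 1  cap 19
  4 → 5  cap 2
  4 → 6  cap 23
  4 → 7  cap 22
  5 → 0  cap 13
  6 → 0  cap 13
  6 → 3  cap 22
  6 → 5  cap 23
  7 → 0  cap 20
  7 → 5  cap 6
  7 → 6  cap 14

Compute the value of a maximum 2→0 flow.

augment #1: 2→1→0 bottleneck 18, total now 18
augment #2: 2→3→0 bottleneck 4, total now 22
augment #3: 2→4→0 bottleneck 3, total now 25
augment #4: 2→5→0 bottleneck 13, total now 38
augment #5: 2→6→0 bottleneck 12, total now 50
augment #6: 2→4→1→0 bottleneck 2, total now 52
augment #7: 2→4→6→0 bottleneck 1, total now 53
augment #8: 2→4→7→0 bottleneck 10, total now 63

Maximum flow value: 63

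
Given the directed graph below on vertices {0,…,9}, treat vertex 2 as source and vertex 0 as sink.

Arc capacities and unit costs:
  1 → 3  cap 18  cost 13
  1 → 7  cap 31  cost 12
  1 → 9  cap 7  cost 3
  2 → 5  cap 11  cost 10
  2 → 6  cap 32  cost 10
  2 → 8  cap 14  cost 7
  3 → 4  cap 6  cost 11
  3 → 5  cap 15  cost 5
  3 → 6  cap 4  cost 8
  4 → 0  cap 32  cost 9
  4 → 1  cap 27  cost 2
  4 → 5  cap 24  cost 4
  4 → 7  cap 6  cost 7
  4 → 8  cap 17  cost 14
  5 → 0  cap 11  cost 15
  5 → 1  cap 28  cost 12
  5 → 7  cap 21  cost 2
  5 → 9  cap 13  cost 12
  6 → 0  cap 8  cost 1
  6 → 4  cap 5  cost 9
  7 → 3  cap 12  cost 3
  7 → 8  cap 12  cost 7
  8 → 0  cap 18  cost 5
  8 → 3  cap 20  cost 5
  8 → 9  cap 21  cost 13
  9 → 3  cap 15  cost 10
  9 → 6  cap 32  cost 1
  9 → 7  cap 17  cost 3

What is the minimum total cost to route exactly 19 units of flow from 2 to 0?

shortest-cost path #1: 2→6→0 push 8 @ unit cost 11 (adds 88)
shortest-cost path #2: 2→8→0 push 11 @ unit cost 12 (adds 132)
total cost = 220

Minimum cost for 19 units: 220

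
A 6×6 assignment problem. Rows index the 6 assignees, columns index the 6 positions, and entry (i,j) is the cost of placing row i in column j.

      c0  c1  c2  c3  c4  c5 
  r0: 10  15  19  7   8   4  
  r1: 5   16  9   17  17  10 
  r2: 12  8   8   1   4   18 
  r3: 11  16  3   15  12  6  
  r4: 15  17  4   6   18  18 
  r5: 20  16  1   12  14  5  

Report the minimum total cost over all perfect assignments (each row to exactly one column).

optimal assignment: row0→col4 (cost 8), row1→col0 (cost 5), row2→col1 (cost 8), row3→col5 (cost 6), row4→col3 (cost 6), row5→col2 (cost 1)
total = 8 + 5 + 8 + 6 + 6 + 1 = 34

Minimum assignment cost: 34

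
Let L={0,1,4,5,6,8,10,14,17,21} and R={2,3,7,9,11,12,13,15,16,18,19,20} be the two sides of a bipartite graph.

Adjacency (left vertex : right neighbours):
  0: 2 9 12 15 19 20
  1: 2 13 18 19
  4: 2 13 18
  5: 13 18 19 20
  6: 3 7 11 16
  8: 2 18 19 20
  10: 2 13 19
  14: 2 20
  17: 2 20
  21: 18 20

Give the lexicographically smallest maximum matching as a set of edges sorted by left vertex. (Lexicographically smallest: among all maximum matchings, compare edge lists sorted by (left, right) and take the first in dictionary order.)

Lex-smallest maximum matching: {(0,9), (1,2), (4,13), (5,18), (6,3), (8,19), (14,20)}

|M| = 7 (so the lex-smallest maximum matching has 7 edges)
process left vertices in ascending order; for each, take the smallest-labelled available neighbour that still permits 7 edges overall, or leave it unmatched if none does
lex-smallest matching: {0-9, 1-2, 4-13, 5-18, 6-3, 8-19, 14-20}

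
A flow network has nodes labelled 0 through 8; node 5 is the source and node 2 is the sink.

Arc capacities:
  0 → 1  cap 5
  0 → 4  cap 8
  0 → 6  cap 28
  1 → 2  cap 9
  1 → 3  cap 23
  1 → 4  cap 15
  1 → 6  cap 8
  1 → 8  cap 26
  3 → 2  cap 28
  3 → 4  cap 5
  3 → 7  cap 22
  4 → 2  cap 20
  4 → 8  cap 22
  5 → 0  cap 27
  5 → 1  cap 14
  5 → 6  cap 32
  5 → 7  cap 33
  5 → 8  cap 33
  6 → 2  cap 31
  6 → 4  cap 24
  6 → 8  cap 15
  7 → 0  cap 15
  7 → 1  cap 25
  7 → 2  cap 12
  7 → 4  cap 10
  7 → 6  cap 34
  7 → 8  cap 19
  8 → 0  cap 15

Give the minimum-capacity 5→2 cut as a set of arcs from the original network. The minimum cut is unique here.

Min-cut arcs: {(1,2), (1,3), (4,2), (6,2), (7,2)} (total capacity 95)

augment #1: 5→1→2 push 9
augment #2: 5→6→2 push 31
augment #3: 5→7→2 push 12
augment #4: 5→0→4→2 push 8
augment #5: 5→1→3→2 push 5
augment #6: 5→6→4→2 push 1
augment #7: 5→7→4→2 push 10
augment #8: 5→0→1→3→2 push 5
augment #9: 5→0→6→4→2 push 1
augment #10: 5→7→1→3→2 push 11
augment #11: 5→0→6→4→7→1→3→2 push 2
max flow = 95; residual-reachable set from 5 gives S-side
cut edges (S→T): {(1,2), (1,3), (4,2), (6,2), (7,2)} total cap 95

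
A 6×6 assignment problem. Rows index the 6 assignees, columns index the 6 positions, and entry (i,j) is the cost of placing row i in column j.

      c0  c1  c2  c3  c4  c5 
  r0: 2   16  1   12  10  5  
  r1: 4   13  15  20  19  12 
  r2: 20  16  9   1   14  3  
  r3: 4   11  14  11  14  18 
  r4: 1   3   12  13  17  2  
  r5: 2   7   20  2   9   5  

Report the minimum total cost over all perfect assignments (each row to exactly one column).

optimal assignment: row0→col2 (cost 1), row1→col0 (cost 4), row2→col5 (cost 3), row3→col4 (cost 14), row4→col1 (cost 3), row5→col3 (cost 2)
total = 1 + 4 + 3 + 14 + 3 + 2 = 27

Minimum assignment cost: 27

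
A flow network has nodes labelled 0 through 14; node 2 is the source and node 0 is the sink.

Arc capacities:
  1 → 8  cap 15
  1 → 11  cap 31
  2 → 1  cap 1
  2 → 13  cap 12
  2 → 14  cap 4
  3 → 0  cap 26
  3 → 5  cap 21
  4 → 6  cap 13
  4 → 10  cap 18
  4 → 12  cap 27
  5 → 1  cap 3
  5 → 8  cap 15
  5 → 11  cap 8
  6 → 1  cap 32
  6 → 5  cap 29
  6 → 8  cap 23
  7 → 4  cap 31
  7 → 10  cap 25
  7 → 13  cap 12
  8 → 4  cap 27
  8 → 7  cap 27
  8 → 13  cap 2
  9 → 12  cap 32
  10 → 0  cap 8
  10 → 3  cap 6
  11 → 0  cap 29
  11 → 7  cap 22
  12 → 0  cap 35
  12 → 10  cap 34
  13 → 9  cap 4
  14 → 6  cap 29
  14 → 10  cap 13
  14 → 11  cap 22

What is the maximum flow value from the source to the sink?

augment #1: 2→1→11→0 bottleneck 1, total now 1
augment #2: 2→14→10→0 bottleneck 4, total now 5
augment #3: 2→13→9→12→0 bottleneck 4, total now 9

Maximum flow value: 9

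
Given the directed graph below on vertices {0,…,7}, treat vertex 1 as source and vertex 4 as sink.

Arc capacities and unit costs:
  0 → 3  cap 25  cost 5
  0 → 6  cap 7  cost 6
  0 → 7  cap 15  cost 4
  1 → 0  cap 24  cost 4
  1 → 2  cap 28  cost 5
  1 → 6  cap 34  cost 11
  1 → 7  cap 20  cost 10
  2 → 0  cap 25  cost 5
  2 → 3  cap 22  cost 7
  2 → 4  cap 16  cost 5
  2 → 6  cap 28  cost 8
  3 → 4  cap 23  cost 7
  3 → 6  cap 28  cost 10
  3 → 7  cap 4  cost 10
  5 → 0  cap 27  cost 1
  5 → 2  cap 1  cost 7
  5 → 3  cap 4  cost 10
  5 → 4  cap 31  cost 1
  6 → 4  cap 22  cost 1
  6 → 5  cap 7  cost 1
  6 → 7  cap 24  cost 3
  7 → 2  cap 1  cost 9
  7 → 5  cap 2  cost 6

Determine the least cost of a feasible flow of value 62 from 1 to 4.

shortest-cost path #1: 1→2→4 push 16 @ unit cost 10 (adds 160)
shortest-cost path #2: 1→0→6→4 push 7 @ unit cost 11 (adds 77)
shortest-cost path #3: 1→6→4 push 15 @ unit cost 12 (adds 180)
shortest-cost path #4: 1→6→5→4 push 7 @ unit cost 13 (adds 91)
shortest-cost path #5: 1→0→7→5→4 push 2 @ unit cost 15 (adds 30)
shortest-cost path #6: 1→0→3→4 push 15 @ unit cost 16 (adds 240)
total cost = 778

Minimum cost for 62 units: 778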